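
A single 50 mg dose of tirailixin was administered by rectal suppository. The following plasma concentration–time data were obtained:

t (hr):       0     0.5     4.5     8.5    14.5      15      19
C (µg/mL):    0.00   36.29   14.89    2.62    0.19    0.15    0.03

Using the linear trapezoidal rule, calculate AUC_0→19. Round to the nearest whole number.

AUC = 155 µg/mL·hr

Trapezoidal AUC_0→19:
  [0→0.5]: (0.00+36.29)/2 × 0.5 = 9.0725
  [0.5→4.5]: (36.29+14.89)/2 × 4 = 102.36
  [4.5→8.5]: (14.89+2.62)/2 × 4 = 35.02
  [8.5→14.5]: (2.62+0.19)/2 × 6 = 8.43
  [14.5→15]: (0.19+0.15)/2 × 0.5 = 0.085
  [15→19]: (0.15+0.03)/2 × 4 = 0.36
  Sum = 155.3275 µg/mL·hr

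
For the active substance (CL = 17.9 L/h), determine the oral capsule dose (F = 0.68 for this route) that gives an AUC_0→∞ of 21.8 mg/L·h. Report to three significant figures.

Dose = CL × AUC_0→∞ / F
     = 17.9 × 21.8 / 0.68 = 573.853 mg

Dose = 574 mg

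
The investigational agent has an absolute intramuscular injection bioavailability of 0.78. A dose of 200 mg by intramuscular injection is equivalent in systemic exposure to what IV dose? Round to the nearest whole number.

D_iv = 156 mg

Systemic exposure from an extravascular dose = F × D_ev, so the equivalent IV dose is F × D_ev.
D_iv = F × D_ev = 0.78 × 200 = 156 mg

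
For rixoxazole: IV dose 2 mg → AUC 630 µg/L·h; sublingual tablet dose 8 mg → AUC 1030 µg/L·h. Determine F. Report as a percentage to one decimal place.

F = 40.9%

F = (AUC_ev / D_ev) / (AUC_iv / D_iv)
  = (1030/8) / (630/2)
  = 128.75 / 315 = 0.4087
  = 40.87%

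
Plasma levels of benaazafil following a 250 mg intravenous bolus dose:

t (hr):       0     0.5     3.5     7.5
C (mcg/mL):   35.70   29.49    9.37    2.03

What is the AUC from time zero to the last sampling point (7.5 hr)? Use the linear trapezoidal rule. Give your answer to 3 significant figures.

AUC = 97.4 mcg/mL·hr

Trapezoidal AUC_0→7.5:
  [0→0.5]: (35.70+29.49)/2 × 0.5 = 16.2975
  [0.5→3.5]: (29.49+9.37)/2 × 3 = 58.29
  [3.5→7.5]: (9.37+2.03)/2 × 4 = 22.8
  Sum = 97.3875 mcg/mL·hr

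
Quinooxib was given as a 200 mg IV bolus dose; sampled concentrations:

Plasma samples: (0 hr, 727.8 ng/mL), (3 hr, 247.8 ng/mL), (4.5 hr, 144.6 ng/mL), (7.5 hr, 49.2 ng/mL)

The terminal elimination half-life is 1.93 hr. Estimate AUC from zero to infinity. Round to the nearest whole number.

AUC = 2185 ng/mL·hr

Trapezoidal AUC_0→7.5:
  [0→3]: (727.8+247.8)/2 × 3 = 1463.4
  [3→4.5]: (247.8+144.6)/2 × 1.5 = 294.3
  [4.5→7.5]: (144.6+49.2)/2 × 3 = 290.7
  Sum = 2048.4 ng/mL·hr
k_e = ln2 / t½ = 0.693147 / 1.93 = 0.3591 hr^-1
Extrapolated tail: C_last / k_e = 49.2 / 0.3591 = 137.009
AUC_0→∞ = 2048.4 + 137.009 = 2185.409 ng/mL·hr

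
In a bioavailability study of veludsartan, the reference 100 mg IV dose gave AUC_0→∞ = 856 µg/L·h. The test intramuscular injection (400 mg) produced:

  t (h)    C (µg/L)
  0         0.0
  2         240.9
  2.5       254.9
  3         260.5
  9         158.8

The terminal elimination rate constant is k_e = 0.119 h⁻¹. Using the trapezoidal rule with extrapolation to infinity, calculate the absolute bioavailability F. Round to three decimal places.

Trapezoidal AUC_0→9 (intramuscular injection):
  [0→2]: (0.0+240.9)/2 × 2 = 240.9
  [2→2.5]: (240.9+254.9)/2 × 0.5 = 123.95
  [2.5→3]: (254.9+260.5)/2 × 0.5 = 128.85
  [3→9]: (260.5+158.8)/2 × 6 = 1257.9
  Sum = 1751.6 µg/L·h
Tail: C_last/k_e = 158.8/0.119 = 1334.454
AUC_0→∞ (intramuscular injection) = 1751.6 + 1334.454 = 3086.054 µg/L·h
F = (AUC_ev/D_ev)/(AUC_iv/D_iv) = (3086.054/400)/(856/100) = 7.715135/8.56 = 0.9013

F = 0.901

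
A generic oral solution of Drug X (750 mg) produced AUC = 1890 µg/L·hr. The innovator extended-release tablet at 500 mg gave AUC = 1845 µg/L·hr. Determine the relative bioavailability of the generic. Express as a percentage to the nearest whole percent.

F_rel = (AUC_test/D_test) / (AUC_ref/D_ref)
      = (1890/750) / (1845/500)
      = 2.52 / 3.69 = 0.6829 = 68.29%

F_rel = 68%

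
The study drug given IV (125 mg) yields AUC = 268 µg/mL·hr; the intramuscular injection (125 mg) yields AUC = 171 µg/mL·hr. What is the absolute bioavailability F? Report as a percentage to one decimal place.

F = (AUC_ev / D_ev) / (AUC_iv / D_iv)
  = (171/125) / (268/125)
  = 1.368 / 2.144 = 0.6381
  = 63.81%

F = 63.8%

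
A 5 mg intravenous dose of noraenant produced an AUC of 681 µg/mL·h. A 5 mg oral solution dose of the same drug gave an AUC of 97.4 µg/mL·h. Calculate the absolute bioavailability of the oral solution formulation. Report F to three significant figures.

F = 0.143

F = (AUC_ev / D_ev) / (AUC_iv / D_iv)
  = (97.4/5) / (681/5)
  = 19.48 / 136.2 = 0.1430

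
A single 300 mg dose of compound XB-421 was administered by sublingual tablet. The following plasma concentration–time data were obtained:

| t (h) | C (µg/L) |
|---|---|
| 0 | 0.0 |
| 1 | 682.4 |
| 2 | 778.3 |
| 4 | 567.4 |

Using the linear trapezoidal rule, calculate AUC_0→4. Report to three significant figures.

Trapezoidal AUC_0→4:
  [0→1]: (0.0+682.4)/2 × 1 = 341.2
  [1→2]: (682.4+778.3)/2 × 1 = 730.35
  [2→4]: (778.3+567.4)/2 × 2 = 1345.7
  Sum = 2417.25 µg/L·h

AUC = 2420 µg/L·h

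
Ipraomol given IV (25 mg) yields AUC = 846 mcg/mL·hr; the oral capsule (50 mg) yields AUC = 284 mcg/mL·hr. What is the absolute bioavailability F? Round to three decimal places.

F = (AUC_ev / D_ev) / (AUC_iv / D_iv)
  = (284/50) / (846/25)
  = 5.68 / 33.84 = 0.1678

F = 0.168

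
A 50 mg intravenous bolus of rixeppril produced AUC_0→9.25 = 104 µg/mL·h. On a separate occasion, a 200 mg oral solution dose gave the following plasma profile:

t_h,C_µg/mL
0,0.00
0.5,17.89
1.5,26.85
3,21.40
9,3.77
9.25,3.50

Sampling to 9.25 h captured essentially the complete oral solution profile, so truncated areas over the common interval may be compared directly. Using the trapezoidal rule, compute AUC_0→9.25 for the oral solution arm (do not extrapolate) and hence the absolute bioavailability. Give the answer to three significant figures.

F = 0.335

Trapezoidal AUC_0→9.25 (oral solution):
  [0→0.5]: (0.00+17.89)/2 × 0.5 = 4.4725
  [0.5→1.5]: (17.89+26.85)/2 × 1 = 22.37
  [1.5→3]: (26.85+21.40)/2 × 1.5 = 36.1875
  [3→9]: (21.40+3.77)/2 × 6 = 75.51
  [9→9.25]: (3.77+3.50)/2 × 0.25 = 0.90875
  Sum = 139.44875 µg/mL·h
F = (AUC_ev/D_ev)/(AUC_iv/D_iv) = (139.44875/200)/(104/50) = 0.69724375/2.08 = 0.3352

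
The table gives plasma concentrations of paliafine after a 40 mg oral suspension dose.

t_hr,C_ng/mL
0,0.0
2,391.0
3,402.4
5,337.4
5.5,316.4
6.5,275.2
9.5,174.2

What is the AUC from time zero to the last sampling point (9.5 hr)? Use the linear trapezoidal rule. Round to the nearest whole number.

Trapezoidal AUC_0→9.5:
  [0→2]: (0.0+391.0)/2 × 2 = 391.0
  [2→3]: (391.0+402.4)/2 × 1 = 396.7
  [3→5]: (402.4+337.4)/2 × 2 = 739.8
  [5→5.5]: (337.4+316.4)/2 × 0.5 = 163.45
  [5.5→6.5]: (316.4+275.2)/2 × 1 = 295.8
  [6.5→9.5]: (275.2+174.2)/2 × 3 = 674.1
  Sum = 2660.85 ng/mL·hr

AUC = 2661 ng/mL·hr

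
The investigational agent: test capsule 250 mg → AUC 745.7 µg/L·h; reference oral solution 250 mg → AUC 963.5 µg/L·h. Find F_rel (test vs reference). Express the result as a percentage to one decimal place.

F_rel = (AUC_test/D_test) / (AUC_ref/D_ref)
      = (745.7/250) / (963.5/250)
      = 2.9828 / 3.854 = 0.7739 = 77.39%

F_rel = 77.4%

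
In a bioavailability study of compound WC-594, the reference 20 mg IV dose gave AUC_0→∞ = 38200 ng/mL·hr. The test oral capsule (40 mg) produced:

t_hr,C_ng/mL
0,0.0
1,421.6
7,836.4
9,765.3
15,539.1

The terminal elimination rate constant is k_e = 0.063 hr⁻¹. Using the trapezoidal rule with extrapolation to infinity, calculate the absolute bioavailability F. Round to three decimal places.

F = 0.236

Trapezoidal AUC_0→15 (oral capsule):
  [0→1]: (0.0+421.6)/2 × 1 = 210.8
  [1→7]: (421.6+836.4)/2 × 6 = 3774.0
  [7→9]: (836.4+765.3)/2 × 2 = 1601.7
  [9→15]: (765.3+539.1)/2 × 6 = 3913.2
  Sum = 9499.7 ng/mL·hr
Tail: C_last/k_e = 539.1/0.063 = 8557.143
AUC_0→∞ (oral capsule) = 9499.7 + 8557.143 = 18056.843 ng/mL·hr
F = (AUC_ev/D_ev)/(AUC_iv/D_iv) = (18056.843/40)/(38200/20) = 451.421/1910 = 0.2363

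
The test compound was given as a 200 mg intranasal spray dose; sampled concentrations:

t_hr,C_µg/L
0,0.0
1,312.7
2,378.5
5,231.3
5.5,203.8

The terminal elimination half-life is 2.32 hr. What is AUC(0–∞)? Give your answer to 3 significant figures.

AUC = 2210 µg/L·hr

Trapezoidal AUC_0→5.5:
  [0→1]: (0.0+312.7)/2 × 1 = 156.35
  [1→2]: (312.7+378.5)/2 × 1 = 345.6
  [2→5]: (378.5+231.3)/2 × 3 = 914.7
  [5→5.5]: (231.3+203.8)/2 × 0.5 = 108.775
  Sum = 1525.425 µg/L·hr
k_e = ln2 / t½ = 0.693147 / 2.32 = 0.2988 hr^-1
Extrapolated tail: C_last / k_e = 203.8 / 0.2988 = 682.062
AUC_0→∞ = 1525.425 + 682.062 = 2207.487 µg/L·hr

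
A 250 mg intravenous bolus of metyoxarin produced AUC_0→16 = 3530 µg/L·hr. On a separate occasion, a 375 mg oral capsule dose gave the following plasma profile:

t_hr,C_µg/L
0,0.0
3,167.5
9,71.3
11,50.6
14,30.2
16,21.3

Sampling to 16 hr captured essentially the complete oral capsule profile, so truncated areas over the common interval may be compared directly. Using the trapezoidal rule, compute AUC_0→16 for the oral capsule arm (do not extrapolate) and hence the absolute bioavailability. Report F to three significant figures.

Trapezoidal AUC_0→16 (oral capsule):
  [0→3]: (0.0+167.5)/2 × 3 = 251.25
  [3→9]: (167.5+71.3)/2 × 6 = 716.4
  [9→11]: (71.3+50.6)/2 × 2 = 121.9
  [11→14]: (50.6+30.2)/2 × 3 = 121.2
  [14→16]: (30.2+21.3)/2 × 2 = 51.5
  Sum = 1262.25 µg/L·hr
F = (AUC_ev/D_ev)/(AUC_iv/D_iv) = (1262.25/375)/(3530/250) = 3.366/14.12 = 0.2384

F = 0.238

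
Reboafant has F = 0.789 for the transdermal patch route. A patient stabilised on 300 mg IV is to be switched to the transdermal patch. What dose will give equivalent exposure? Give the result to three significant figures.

D_transdermal = 380 mg

For equal systemic exposure: F × D_ev = D_iv
D_ev = D_iv / F = 300 / 0.789 = 380.228 mg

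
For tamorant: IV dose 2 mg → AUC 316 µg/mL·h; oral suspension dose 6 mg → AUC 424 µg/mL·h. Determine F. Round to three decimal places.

F = 0.447

F = (AUC_ev / D_ev) / (AUC_iv / D_iv)
  = (424/6) / (316/2)
  = 70.6667 / 158 = 0.4473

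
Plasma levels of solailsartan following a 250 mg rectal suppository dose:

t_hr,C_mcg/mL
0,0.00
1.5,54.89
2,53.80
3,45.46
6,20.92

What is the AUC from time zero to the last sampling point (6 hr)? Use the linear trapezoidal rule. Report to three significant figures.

Trapezoidal AUC_0→6:
  [0→1.5]: (0.00+54.89)/2 × 1.5 = 41.1675
  [1.5→2]: (54.89+53.80)/2 × 0.5 = 27.1725
  [2→3]: (53.80+45.46)/2 × 1 = 49.63
  [3→6]: (45.46+20.92)/2 × 3 = 99.57
  Sum = 217.54 mcg/mL·hr

AUC = 218 mcg/mL·hr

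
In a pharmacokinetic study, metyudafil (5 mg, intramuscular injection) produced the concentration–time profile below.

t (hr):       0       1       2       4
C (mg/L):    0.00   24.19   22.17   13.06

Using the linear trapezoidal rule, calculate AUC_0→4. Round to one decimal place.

Trapezoidal AUC_0→4:
  [0→1]: (0.00+24.19)/2 × 1 = 12.095
  [1→2]: (24.19+22.17)/2 × 1 = 23.18
  [2→4]: (22.17+13.06)/2 × 2 = 35.23
  Sum = 70.505 mg/L·hr

AUC = 70.5 mg/L·hr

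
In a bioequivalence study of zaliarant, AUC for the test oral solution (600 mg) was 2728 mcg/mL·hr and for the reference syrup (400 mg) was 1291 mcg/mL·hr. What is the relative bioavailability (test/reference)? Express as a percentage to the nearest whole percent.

F_rel = 141%

F_rel = (AUC_test/D_test) / (AUC_ref/D_ref)
      = (2728/600) / (1291/400)
      = 4.54667 / 3.2275 = 1.4087 = 140.87%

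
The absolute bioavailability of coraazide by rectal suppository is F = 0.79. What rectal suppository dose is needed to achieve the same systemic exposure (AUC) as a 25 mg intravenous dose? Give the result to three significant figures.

For equal systemic exposure: F × D_ev = D_iv
D_ev = D_iv / F = 25 / 0.79 = 31.6456 mg

D_rectal = 31.6 mg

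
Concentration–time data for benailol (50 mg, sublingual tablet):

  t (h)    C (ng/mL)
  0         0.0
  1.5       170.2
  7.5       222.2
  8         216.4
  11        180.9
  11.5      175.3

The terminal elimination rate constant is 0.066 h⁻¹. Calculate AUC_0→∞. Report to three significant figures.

AUC = 4760 ng/mL·h

Trapezoidal AUC_0→11.5:
  [0→1.5]: (0.0+170.2)/2 × 1.5 = 127.65
  [1.5→7.5]: (170.2+222.2)/2 × 6 = 1177.2
  [7.5→8]: (222.2+216.4)/2 × 0.5 = 109.65
  [8→11]: (216.4+180.9)/2 × 3 = 595.95
  [11→11.5]: (180.9+175.3)/2 × 0.5 = 89.05
  Sum = 2099.5 ng/mL·h
Extrapolated tail: C_last / k_e = 175.3 / 0.066 = 2656.061
AUC_0→∞ = 2099.5 + 2656.061 = 4755.561 ng/mL·h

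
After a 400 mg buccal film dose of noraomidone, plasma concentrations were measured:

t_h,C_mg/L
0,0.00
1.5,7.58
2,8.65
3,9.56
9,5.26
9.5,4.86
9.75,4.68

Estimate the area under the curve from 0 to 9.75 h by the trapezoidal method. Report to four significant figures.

Trapezoidal AUC_0→9.75:
  [0→1.5]: (0.00+7.58)/2 × 1.5 = 5.685
  [1.5→2]: (7.58+8.65)/2 × 0.5 = 4.0575
  [2→3]: (8.65+9.56)/2 × 1 = 9.105
  [3→9]: (9.56+5.26)/2 × 6 = 44.46
  [9→9.5]: (5.26+4.86)/2 × 0.5 = 2.53
  [9.5→9.75]: (4.86+4.68)/2 × 0.25 = 1.1925
  Sum = 67.03 mg/L·h

AUC = 67.03 mg/L·h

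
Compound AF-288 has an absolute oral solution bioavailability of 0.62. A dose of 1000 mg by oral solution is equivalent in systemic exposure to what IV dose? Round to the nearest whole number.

D_iv = 620 mg

Systemic exposure from an extravascular dose = F × D_ev, so the equivalent IV dose is F × D_ev.
D_iv = F × D_ev = 0.62 × 1000 = 620 mg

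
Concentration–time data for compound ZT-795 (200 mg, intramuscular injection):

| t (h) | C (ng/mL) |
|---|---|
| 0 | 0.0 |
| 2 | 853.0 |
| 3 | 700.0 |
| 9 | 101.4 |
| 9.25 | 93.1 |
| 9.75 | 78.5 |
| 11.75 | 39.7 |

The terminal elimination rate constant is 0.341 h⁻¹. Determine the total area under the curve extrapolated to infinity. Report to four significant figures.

AUC = 4336 ng/mL·h

Trapezoidal AUC_0→11.75:
  [0→2]: (0.0+853.0)/2 × 2 = 853.0
  [2→3]: (853.0+700.0)/2 × 1 = 776.5
  [3→9]: (700.0+101.4)/2 × 6 = 2404.2
  [9→9.25]: (101.4+93.1)/2 × 0.25 = 24.3125
  [9.25→9.75]: (93.1+78.5)/2 × 0.5 = 42.9
  [9.75→11.75]: (78.5+39.7)/2 × 2 = 118.2
  Sum = 4219.1125 ng/mL·h
Extrapolated tail: C_last / k_e = 39.7 / 0.341 = 116.422
AUC_0→∞ = 4219.1125 + 116.422 = 4335.5345 ng/mL·h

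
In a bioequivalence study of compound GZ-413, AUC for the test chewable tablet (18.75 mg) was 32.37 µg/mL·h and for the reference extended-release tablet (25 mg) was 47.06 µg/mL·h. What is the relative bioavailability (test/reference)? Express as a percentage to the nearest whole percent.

F_rel = 92%

F_rel = (AUC_test/D_test) / (AUC_ref/D_ref)
      = (32.37/18.75) / (47.06/25)
      = 1.7264 / 1.8824 = 0.9171 = 91.71%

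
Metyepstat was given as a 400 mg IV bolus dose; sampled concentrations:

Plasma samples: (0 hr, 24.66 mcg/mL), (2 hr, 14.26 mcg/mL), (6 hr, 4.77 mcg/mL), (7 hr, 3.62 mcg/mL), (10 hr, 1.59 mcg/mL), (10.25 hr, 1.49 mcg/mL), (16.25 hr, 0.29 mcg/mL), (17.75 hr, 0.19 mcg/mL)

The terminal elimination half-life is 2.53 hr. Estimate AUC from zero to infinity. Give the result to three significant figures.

Trapezoidal AUC_0→17.75:
  [0→2]: (24.66+14.26)/2 × 2 = 38.92
  [2→6]: (14.26+4.77)/2 × 4 = 38.06
  [6→7]: (4.77+3.62)/2 × 1 = 4.195
  [7→10]: (3.62+1.59)/2 × 3 = 7.815
  [10→10.25]: (1.59+1.49)/2 × 0.25 = 0.385
  [10.25→16.25]: (1.49+0.29)/2 × 6 = 5.34
  [16.25→17.75]: (0.29+0.19)/2 × 1.5 = 0.36
  Sum = 95.075 mcg/mL·hr
k_e = ln2 / t½ = 0.693147 / 2.53 = 0.2740 hr^-1
Extrapolated tail: C_last / k_e = 0.19 / 0.274 = 0.693
AUC_0→∞ = 95.075 + 0.693 = 95.768 mcg/mL·hr

AUC = 95.8 mcg/mL·hr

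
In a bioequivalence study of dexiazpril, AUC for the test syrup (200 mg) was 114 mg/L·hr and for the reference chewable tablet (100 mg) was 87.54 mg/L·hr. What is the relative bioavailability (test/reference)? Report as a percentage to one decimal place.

F_rel = 65.1%

F_rel = (AUC_test/D_test) / (AUC_ref/D_ref)
      = (114/200) / (87.54/100)
      = 0.57 / 0.8754 = 0.6511 = 65.11%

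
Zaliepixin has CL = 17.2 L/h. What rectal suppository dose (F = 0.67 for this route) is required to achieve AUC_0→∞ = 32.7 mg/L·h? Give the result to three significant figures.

Dose = 839 mg

Dose = CL × AUC_0→∞ / F
     = 17.2 × 32.7 / 0.67 = 839.463 mg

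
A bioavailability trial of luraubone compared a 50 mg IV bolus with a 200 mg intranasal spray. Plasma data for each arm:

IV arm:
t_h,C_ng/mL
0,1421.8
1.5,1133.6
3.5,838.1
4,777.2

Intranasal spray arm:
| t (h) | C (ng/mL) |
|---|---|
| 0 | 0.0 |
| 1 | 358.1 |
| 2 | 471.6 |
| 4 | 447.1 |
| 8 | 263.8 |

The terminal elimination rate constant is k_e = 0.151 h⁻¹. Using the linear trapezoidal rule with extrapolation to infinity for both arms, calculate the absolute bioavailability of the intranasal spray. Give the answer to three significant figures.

Trapezoidal AUC_0→4 (IV):
  [0→1.5]: (1421.8+1133.6)/2 × 1.5 = 1916.55
  [1.5→3.5]: (1133.6+838.1)/2 × 2 = 1971.7
  [3.5→4]: (838.1+777.2)/2 × 0.5 = 403.825
  Sum = 4292.075 ng/mL·h
IV tail: 777.2/0.151 = 5147.020; AUC_iv,0→∞ = 4292.075 + 5147.020 = 9439.095 ng/mL·h
Trapezoidal AUC_0→8 (intranasal spray):
  [0→1]: (0.0+358.1)/2 × 1 = 179.05
  [1→2]: (358.1+471.6)/2 × 1 = 414.85
  [2→4]: (471.6+447.1)/2 × 2 = 918.7
  [4→8]: (447.1+263.8)/2 × 4 = 1421.8
  Sum = 2934.4 ng/mL·h
intranasal spray tail: 263.8/0.151 = 1747.020; AUC_ev,0→∞ = 2934.4 + 1747.020 = 4681.42 ng/mL·h
F = (AUC_ev/D_ev)/(AUC_iv/D_iv) = (4681.42/200)/(9439.095/50) = 23.4071/188.7819 = 0.1240

F = 0.124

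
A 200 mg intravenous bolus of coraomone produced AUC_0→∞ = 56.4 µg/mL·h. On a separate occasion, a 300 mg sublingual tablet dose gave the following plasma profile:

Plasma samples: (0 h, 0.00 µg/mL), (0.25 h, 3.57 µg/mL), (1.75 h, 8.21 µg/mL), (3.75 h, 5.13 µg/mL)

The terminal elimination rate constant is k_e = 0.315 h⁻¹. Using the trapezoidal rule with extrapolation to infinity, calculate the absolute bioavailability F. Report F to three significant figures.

F = 0.460

Trapezoidal AUC_0→3.75 (sublingual tablet):
  [0→0.25]: (0.00+3.57)/2 × 0.25 = 0.44625
  [0.25→1.75]: (3.57+8.21)/2 × 1.5 = 8.835
  [1.75→3.75]: (8.21+5.13)/2 × 2 = 13.34
  Sum = 22.62125 µg/mL·h
Tail: C_last/k_e = 5.13/0.315 = 16.286
AUC_0→∞ (sublingual tablet) = 22.62125 + 16.286 = 38.90725 µg/mL·h
F = (AUC_ev/D_ev)/(AUC_iv/D_iv) = (38.90725/300)/(56.4/200) = 0.129691/0.282 = 0.4599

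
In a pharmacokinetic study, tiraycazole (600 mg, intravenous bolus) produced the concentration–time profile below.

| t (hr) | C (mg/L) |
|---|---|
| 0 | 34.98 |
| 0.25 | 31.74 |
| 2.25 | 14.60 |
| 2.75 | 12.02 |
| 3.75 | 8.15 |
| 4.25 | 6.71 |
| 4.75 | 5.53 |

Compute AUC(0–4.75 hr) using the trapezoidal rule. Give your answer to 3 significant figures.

AUC = 78.2 mg/L·hr

Trapezoidal AUC_0→4.75:
  [0→0.25]: (34.98+31.74)/2 × 0.25 = 8.34
  [0.25→2.25]: (31.74+14.60)/2 × 2 = 46.34
  [2.25→2.75]: (14.60+12.02)/2 × 0.5 = 6.655
  [2.75→3.75]: (12.02+8.15)/2 × 1 = 10.085
  [3.75→4.25]: (8.15+6.71)/2 × 0.5 = 3.715
  [4.25→4.75]: (6.71+5.53)/2 × 0.5 = 3.06
  Sum = 78.195 mg/L·hr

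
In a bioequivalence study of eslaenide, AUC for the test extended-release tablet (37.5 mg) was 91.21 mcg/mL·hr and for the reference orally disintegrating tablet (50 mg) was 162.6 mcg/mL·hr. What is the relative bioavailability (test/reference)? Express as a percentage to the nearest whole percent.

F_rel = (AUC_test/D_test) / (AUC_ref/D_ref)
      = (91.21/37.5) / (162.6/50)
      = 2.43227 / 3.252 = 0.7479 = 74.79%

F_rel = 75%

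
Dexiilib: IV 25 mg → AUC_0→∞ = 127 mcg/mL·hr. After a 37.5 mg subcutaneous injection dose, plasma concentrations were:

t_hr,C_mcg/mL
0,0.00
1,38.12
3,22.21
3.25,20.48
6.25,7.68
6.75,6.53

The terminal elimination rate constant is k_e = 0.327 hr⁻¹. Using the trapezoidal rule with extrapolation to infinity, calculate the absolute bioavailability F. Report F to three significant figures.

F = 0.790

Trapezoidal AUC_0→6.75 (subcutaneous injection):
  [0→1]: (0.00+38.12)/2 × 1 = 19.06
  [1→3]: (38.12+22.21)/2 × 2 = 60.33
  [3→3.25]: (22.21+20.48)/2 × 0.25 = 5.33625
  [3.25→6.25]: (20.48+7.68)/2 × 3 = 42.24
  [6.25→6.75]: (7.68+6.53)/2 × 0.5 = 3.5525
  Sum = 130.51875 mcg/mL·hr
Tail: C_last/k_e = 6.53/0.327 = 19.969
AUC_0→∞ (subcutaneous injection) = 130.51875 + 19.969 = 150.48775 mcg/mL·hr
F = (AUC_ev/D_ev)/(AUC_iv/D_iv) = (150.48775/37.5)/(127/25) = 4.01301/5.08 = 0.7900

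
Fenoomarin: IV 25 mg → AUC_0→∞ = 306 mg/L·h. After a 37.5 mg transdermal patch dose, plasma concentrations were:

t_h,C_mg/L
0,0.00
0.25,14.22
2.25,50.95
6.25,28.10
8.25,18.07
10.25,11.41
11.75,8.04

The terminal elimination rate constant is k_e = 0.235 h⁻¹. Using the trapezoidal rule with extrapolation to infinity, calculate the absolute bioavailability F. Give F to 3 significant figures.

F = 0.761

Trapezoidal AUC_0→11.75 (transdermal patch):
  [0→0.25]: (0.00+14.22)/2 × 0.25 = 1.7775
  [0.25→2.25]: (14.22+50.95)/2 × 2 = 65.17
  [2.25→6.25]: (50.95+28.10)/2 × 4 = 158.1
  [6.25→8.25]: (28.10+18.07)/2 × 2 = 46.17
  [8.25→10.25]: (18.07+11.41)/2 × 2 = 29.48
  [10.25→11.75]: (11.41+8.04)/2 × 1.5 = 14.5875
  Sum = 315.285 mg/L·h
Tail: C_last/k_e = 8.04/0.235 = 34.213
AUC_0→∞ (transdermal patch) = 315.285 + 34.213 = 349.498 mg/L·h
F = (AUC_ev/D_ev)/(AUC_iv/D_iv) = (349.498/37.5)/(306/25) = 9.31995/12.24 = 0.7614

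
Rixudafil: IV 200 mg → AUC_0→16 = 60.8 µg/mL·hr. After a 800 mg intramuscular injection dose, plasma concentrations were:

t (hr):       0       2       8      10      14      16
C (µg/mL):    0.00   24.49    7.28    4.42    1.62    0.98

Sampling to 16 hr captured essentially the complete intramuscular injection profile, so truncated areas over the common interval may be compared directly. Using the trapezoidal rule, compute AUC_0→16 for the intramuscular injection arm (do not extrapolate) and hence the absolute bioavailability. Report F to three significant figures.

Trapezoidal AUC_0→16 (intramuscular injection):
  [0→2]: (0.00+24.49)/2 × 2 = 24.49
  [2→8]: (24.49+7.28)/2 × 6 = 95.31
  [8→10]: (7.28+4.42)/2 × 2 = 11.7
  [10→14]: (4.42+1.62)/2 × 4 = 12.08
  [14→16]: (1.62+0.98)/2 × 2 = 2.6
  Sum = 146.18 µg/mL·hr
F = (AUC_ev/D_ev)/(AUC_iv/D_iv) = (146.18/800)/(60.8/200) = 0.182725/0.304 = 0.6011

F = 0.601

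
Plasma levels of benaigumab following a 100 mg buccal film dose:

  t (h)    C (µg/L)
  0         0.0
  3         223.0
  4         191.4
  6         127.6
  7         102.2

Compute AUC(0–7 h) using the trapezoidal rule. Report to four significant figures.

Trapezoidal AUC_0→7:
  [0→3]: (0.0+223.0)/2 × 3 = 334.5
  [3→4]: (223.0+191.4)/2 × 1 = 207.2
  [4→6]: (191.4+127.6)/2 × 2 = 319.0
  [6→7]: (127.6+102.2)/2 × 1 = 114.9
  Sum = 975.6 µg/L·h

AUC = 975.6 µg/L·h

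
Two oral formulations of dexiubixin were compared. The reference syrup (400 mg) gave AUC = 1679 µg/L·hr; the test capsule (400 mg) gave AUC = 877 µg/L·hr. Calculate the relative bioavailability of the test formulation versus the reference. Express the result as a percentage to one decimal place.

F_rel = (AUC_test/D_test) / (AUC_ref/D_ref)
      = (877/400) / (1679/400)
      = 2.1925 / 4.1975 = 0.5223 = 52.23%

F_rel = 52.2%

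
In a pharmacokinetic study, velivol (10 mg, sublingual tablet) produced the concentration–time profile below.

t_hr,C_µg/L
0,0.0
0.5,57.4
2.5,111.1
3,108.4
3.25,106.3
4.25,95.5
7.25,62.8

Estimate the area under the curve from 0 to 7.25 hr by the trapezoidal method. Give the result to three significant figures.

AUC = 603 µg/L·hr

Trapezoidal AUC_0→7.25:
  [0→0.5]: (0.0+57.4)/2 × 0.5 = 14.35
  [0.5→2.5]: (57.4+111.1)/2 × 2 = 168.5
  [2.5→3]: (111.1+108.4)/2 × 0.5 = 54.875
  [3→3.25]: (108.4+106.3)/2 × 0.25 = 26.8375
  [3.25→4.25]: (106.3+95.5)/2 × 1 = 100.9
  [4.25→7.25]: (95.5+62.8)/2 × 3 = 237.45
  Sum = 602.9125 µg/L·hr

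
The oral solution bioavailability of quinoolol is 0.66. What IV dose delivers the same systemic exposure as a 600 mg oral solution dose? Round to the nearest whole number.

Systemic exposure from an extravascular dose = F × D_ev, so the equivalent IV dose is F × D_ev.
D_iv = F × D_ev = 0.66 × 600 = 396 mg

D_iv = 396 mg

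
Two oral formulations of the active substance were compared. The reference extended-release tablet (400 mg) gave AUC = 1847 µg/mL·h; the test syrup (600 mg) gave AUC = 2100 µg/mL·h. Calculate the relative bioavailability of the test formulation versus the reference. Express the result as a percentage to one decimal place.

F_rel = 75.8%

F_rel = (AUC_test/D_test) / (AUC_ref/D_ref)
      = (2100/600) / (1847/400)
      = 3.5 / 4.6175 = 0.7580 = 75.80%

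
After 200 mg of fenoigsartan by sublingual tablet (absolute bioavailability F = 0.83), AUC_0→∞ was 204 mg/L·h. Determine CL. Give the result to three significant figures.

CL = 0.814 L/h

CL = F × Dose / AUC_0→∞
   = 0.83 × 200 / 204 = 0.813725 L/h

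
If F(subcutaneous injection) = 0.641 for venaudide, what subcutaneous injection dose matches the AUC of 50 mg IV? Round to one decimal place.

D_subcutaneous = 78.0 mg

For equal systemic exposure: F × D_ev = D_iv
D_ev = D_iv / F = 50 / 0.641 = 78.0031 mg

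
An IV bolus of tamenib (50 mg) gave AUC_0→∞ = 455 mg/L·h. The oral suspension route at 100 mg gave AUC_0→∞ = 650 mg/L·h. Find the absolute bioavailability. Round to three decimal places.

F = 0.714

F = (AUC_ev / D_ev) / (AUC_iv / D_iv)
  = (650/100) / (455/50)
  = 6.5 / 9.1 = 0.7143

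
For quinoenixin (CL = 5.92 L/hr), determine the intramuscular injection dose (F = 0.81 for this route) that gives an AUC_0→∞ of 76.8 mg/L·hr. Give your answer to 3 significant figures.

Dose = CL × AUC_0→∞ / F
     = 5.92 × 76.8 / 0.81 = 561.304 mg

Dose = 561 mg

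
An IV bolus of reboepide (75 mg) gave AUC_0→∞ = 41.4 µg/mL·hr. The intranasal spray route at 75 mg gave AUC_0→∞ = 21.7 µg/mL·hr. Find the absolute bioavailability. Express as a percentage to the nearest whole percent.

F = (AUC_ev / D_ev) / (AUC_iv / D_iv)
  = (21.7/75) / (41.4/75)
  = 0.289333 / 0.552 = 0.5242
  = 52.42%

F = 52%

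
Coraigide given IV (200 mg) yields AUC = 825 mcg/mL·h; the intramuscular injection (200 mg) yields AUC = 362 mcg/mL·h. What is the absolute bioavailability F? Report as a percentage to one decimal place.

F = (AUC_ev / D_ev) / (AUC_iv / D_iv)
  = (362/200) / (825/200)
  = 1.81 / 4.125 = 0.4388
  = 43.88%

F = 43.9%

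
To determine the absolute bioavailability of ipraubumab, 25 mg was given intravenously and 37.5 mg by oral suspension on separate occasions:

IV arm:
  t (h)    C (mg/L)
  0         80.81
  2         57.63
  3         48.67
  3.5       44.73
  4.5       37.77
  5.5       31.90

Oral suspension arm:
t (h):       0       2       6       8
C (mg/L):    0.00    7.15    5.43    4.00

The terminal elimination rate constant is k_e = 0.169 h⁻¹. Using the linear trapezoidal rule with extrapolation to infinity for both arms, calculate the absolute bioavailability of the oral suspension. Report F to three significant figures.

F = 0.0909

Trapezoidal AUC_0→5.5 (IV):
  [0→2]: (80.81+57.63)/2 × 2 = 138.44
  [2→3]: (57.63+48.67)/2 × 1 = 53.15
  [3→3.5]: (48.67+44.73)/2 × 0.5 = 23.35
  [3.5→4.5]: (44.73+37.77)/2 × 1 = 41.25
  [4.5→5.5]: (37.77+31.90)/2 × 1 = 34.835
  Sum = 291.025 mg/L·h
IV tail: 31.90/0.169 = 188.757; AUC_iv,0→∞ = 291.025 + 188.757 = 479.782 mg/L·h
Trapezoidal AUC_0→8 (oral suspension):
  [0→2]: (0.00+7.15)/2 × 2 = 7.15
  [2→6]: (7.15+5.43)/2 × 4 = 25.16
  [6→8]: (5.43+4.00)/2 × 2 = 9.43
  Sum = 41.74 mg/L·h
oral suspension tail: 4.00/0.169 = 23.669; AUC_ev,0→∞ = 41.74 + 23.669 = 65.409 mg/L·h
F = (AUC_ev/D_ev)/(AUC_iv/D_iv) = (65.409/37.5)/(479.782/25) = 1.74424/19.19128 = 0.0909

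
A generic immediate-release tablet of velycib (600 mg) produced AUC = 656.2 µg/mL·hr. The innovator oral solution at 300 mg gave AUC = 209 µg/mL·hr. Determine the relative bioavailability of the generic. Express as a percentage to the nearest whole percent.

F_rel = 157%

F_rel = (AUC_test/D_test) / (AUC_ref/D_ref)
      = (656.2/600) / (209/300)
      = 1.09367 / 0.696667 = 1.5699 = 156.99%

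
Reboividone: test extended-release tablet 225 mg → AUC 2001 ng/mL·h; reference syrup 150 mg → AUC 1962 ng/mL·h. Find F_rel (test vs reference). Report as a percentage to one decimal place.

F_rel = (AUC_test/D_test) / (AUC_ref/D_ref)
      = (2001/225) / (1962/150)
      = 8.89333 / 13.08 = 0.6799 = 67.99%

F_rel = 68.0%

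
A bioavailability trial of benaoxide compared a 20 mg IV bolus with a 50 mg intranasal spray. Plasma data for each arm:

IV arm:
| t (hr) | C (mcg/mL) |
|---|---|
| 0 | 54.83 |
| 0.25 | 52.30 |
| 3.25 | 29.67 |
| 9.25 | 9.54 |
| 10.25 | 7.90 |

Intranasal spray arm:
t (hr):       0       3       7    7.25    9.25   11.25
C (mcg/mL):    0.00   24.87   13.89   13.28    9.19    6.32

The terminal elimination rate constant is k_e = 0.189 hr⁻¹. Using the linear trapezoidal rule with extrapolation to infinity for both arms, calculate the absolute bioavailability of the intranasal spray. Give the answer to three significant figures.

F = 0.249

Trapezoidal AUC_0→10.25 (IV):
  [0→0.25]: (54.83+52.30)/2 × 0.25 = 13.39125
  [0.25→3.25]: (52.30+29.67)/2 × 3 = 122.955
  [3.25→9.25]: (29.67+9.54)/2 × 6 = 117.63
  [9.25→10.25]: (9.54+7.90)/2 × 1 = 8.72
  Sum = 262.69625 mcg/mL·hr
IV tail: 7.90/0.189 = 41.799; AUC_iv,0→∞ = 262.69625 + 41.799 = 304.49525 mcg/mL·hr
Trapezoidal AUC_0→11.25 (intranasal spray):
  [0→3]: (0.00+24.87)/2 × 3 = 37.305
  [3→7]: (24.87+13.89)/2 × 4 = 77.52
  [7→7.25]: (13.89+13.28)/2 × 0.25 = 3.39625
  [7.25→9.25]: (13.28+9.19)/2 × 2 = 22.47
  [9.25→11.25]: (9.19+6.32)/2 × 2 = 15.51
  Sum = 156.20125 mcg/mL·hr
intranasal spray tail: 6.32/0.189 = 33.439; AUC_ev,0→∞ = 156.20125 + 33.439 = 189.64025 mcg/mL·hr
F = (AUC_ev/D_ev)/(AUC_iv/D_iv) = (189.64025/50)/(304.49525/20) = 3.792805/15.2248 = 0.2491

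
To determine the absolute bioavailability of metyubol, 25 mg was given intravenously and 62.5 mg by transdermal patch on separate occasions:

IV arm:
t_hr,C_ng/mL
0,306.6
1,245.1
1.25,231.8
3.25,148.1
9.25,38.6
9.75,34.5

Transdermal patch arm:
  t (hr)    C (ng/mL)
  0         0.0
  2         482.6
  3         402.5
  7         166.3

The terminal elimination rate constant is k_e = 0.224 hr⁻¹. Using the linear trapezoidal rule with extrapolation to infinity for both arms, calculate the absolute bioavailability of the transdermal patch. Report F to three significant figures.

F = 0.775

Trapezoidal AUC_0→9.75 (IV):
  [0→1]: (306.6+245.1)/2 × 1 = 275.85
  [1→1.25]: (245.1+231.8)/2 × 0.25 = 59.6125
  [1.25→3.25]: (231.8+148.1)/2 × 2 = 379.9
  [3.25→9.25]: (148.1+38.6)/2 × 6 = 560.1
  [9.25→9.75]: (38.6+34.5)/2 × 0.5 = 18.275
  Sum = 1293.7375 ng/mL·hr
IV tail: 34.5/0.224 = 154.018; AUC_iv,0→∞ = 1293.7375 + 154.018 = 1447.7555 ng/mL·hr
Trapezoidal AUC_0→7 (transdermal patch):
  [0→2]: (0.0+482.6)/2 × 2 = 482.6
  [2→3]: (482.6+402.5)/2 × 1 = 442.55
  [3→7]: (402.5+166.3)/2 × 4 = 1137.6
  Sum = 2062.75 ng/mL·hr
transdermal patch tail: 166.3/0.224 = 742.411; AUC_ev,0→∞ = 2062.75 + 742.411 = 2805.161 ng/mL·hr
F = (AUC_ev/D_ev)/(AUC_iv/D_iv) = (2805.161/62.5)/(1447.7555/25) = 44.882576/57.91022 = 0.7750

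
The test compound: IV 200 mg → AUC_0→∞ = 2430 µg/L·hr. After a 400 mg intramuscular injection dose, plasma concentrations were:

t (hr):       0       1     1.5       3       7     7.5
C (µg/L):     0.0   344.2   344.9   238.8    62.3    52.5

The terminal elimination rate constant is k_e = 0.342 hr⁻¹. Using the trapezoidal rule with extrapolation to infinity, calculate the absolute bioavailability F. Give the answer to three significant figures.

F = 0.322

Trapezoidal AUC_0→7.5 (intramuscular injection):
  [0→1]: (0.0+344.2)/2 × 1 = 172.1
  [1→1.5]: (344.2+344.9)/2 × 0.5 = 172.275
  [1.5→3]: (344.9+238.8)/2 × 1.5 = 437.775
  [3→7]: (238.8+62.3)/2 × 4 = 602.2
  [7→7.5]: (62.3+52.5)/2 × 0.5 = 28.7
  Sum = 1413.05 µg/L·hr
Tail: C_last/k_e = 52.5/0.342 = 153.509
AUC_0→∞ (intramuscular injection) = 1413.05 + 153.509 = 1566.559 µg/L·hr
F = (AUC_ev/D_ev)/(AUC_iv/D_iv) = (1566.559/400)/(2430/200) = 3.9163975/12.15 = 0.3223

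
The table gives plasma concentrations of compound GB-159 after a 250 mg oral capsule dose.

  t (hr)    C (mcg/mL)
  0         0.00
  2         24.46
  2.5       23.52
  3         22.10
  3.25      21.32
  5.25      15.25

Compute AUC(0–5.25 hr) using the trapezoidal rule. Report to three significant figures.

AUC = 89.9 mcg/mL·hr

Trapezoidal AUC_0→5.25:
  [0→2]: (0.00+24.46)/2 × 2 = 24.46
  [2→2.5]: (24.46+23.52)/2 × 0.5 = 11.995
  [2.5→3]: (23.52+22.10)/2 × 0.5 = 11.405
  [3→3.25]: (22.10+21.32)/2 × 0.25 = 5.4275
  [3.25→5.25]: (21.32+15.25)/2 × 2 = 36.57
  Sum = 89.8575 mcg/mL·hr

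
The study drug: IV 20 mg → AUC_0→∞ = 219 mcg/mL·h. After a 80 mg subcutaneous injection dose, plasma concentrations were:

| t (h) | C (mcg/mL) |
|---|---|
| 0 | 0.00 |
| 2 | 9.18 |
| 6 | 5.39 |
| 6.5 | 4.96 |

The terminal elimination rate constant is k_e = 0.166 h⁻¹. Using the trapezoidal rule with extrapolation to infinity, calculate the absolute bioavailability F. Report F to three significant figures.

Trapezoidal AUC_0→6.5 (subcutaneous injection):
  [0→2]: (0.00+9.18)/2 × 2 = 9.18
  [2→6]: (9.18+5.39)/2 × 4 = 29.14
  [6→6.5]: (5.39+4.96)/2 × 0.5 = 2.5875
  Sum = 40.9075 mcg/mL·h
Tail: C_last/k_e = 4.96/0.166 = 29.880
AUC_0→∞ (subcutaneous injection) = 40.9075 + 29.880 = 70.7875 mcg/mL·h
F = (AUC_ev/D_ev)/(AUC_iv/D_iv) = (70.7875/80)/(219/20) = 0.88484375/10.95 = 0.0808

F = 0.0808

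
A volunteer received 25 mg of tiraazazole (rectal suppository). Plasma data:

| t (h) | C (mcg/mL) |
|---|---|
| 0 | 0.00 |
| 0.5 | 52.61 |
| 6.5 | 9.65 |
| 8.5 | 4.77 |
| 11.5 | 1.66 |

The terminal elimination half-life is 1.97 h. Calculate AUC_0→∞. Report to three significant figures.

Trapezoidal AUC_0→11.5:
  [0→0.5]: (0.00+52.61)/2 × 0.5 = 13.1525
  [0.5→6.5]: (52.61+9.65)/2 × 6 = 186.78
  [6.5→8.5]: (9.65+4.77)/2 × 2 = 14.42
  [8.5→11.5]: (4.77+1.66)/2 × 3 = 9.645
  Sum = 223.9975 mcg/mL·h
k_e = ln2 / t½ = 0.693147 / 1.97 = 0.3519 h^-1
Extrapolated tail: C_last / k_e = 1.66 / 0.3519 = 4.717
AUC_0→∞ = 223.9975 + 4.717 = 228.7145 mcg/mL·h

AUC = 229 mcg/mL·h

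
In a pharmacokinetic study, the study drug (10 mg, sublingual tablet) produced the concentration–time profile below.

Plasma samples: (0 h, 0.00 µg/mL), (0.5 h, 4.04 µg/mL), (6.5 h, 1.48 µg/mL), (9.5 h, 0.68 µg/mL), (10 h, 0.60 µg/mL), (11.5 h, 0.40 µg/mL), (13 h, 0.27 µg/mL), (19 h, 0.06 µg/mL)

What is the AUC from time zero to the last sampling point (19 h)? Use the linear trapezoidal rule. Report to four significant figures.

Trapezoidal AUC_0→19:
  [0→0.5]: (0.00+4.04)/2 × 0.5 = 1.01
  [0.5→6.5]: (4.04+1.48)/2 × 6 = 16.56
  [6.5→9.5]: (1.48+0.68)/2 × 3 = 3.24
  [9.5→10]: (0.68+0.60)/2 × 0.5 = 0.32
  [10→11.5]: (0.60+0.40)/2 × 1.5 = 0.75
  [11.5→13]: (0.40+0.27)/2 × 1.5 = 0.5025
  [13→19]: (0.27+0.06)/2 × 6 = 0.99
  Sum = 23.3725 µg/mL·h

AUC = 23.37 µg/mL·h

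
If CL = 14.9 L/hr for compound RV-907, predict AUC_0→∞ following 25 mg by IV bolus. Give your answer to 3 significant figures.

AUC = 1.68 mg/L·hr

AUC_0→∞ = Dose_iv / CL
        = 25 / 14.9 = 1.67785 mg/L·hr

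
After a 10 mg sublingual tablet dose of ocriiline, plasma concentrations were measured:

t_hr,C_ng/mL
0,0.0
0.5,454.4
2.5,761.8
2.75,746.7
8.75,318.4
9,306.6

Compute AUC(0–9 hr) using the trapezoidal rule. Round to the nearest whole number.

Trapezoidal AUC_0→9:
  [0→0.5]: (0.0+454.4)/2 × 0.5 = 113.6
  [0.5→2.5]: (454.4+761.8)/2 × 2 = 1216.2
  [2.5→2.75]: (761.8+746.7)/2 × 0.25 = 188.5625
  [2.75→8.75]: (746.7+318.4)/2 × 6 = 3195.3
  [8.75→9]: (318.4+306.6)/2 × 0.25 = 78.125
  Sum = 4791.7875 ng/mL·hr

AUC = 4792 ng/mL·hr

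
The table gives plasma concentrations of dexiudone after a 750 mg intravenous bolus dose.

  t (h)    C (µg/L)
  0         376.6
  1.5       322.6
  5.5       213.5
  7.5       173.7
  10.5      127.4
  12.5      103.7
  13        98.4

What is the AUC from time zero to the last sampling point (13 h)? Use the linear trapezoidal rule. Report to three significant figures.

AUC = 2720 µg/L·h

Trapezoidal AUC_0→13:
  [0→1.5]: (376.6+322.6)/2 × 1.5 = 524.4
  [1.5→5.5]: (322.6+213.5)/2 × 4 = 1072.2
  [5.5→7.5]: (213.5+173.7)/2 × 2 = 387.2
  [7.5→10.5]: (173.7+127.4)/2 × 3 = 451.65
  [10.5→12.5]: (127.4+103.7)/2 × 2 = 231.1
  [12.5→13]: (103.7+98.4)/2 × 0.5 = 50.525
  Sum = 2717.075 µg/L·h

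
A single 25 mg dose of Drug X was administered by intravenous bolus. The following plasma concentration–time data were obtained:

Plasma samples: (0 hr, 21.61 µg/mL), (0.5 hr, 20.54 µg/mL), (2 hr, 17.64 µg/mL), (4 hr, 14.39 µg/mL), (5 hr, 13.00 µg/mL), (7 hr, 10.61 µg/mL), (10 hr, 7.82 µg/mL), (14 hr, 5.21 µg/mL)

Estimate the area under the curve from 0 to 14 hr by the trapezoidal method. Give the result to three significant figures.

Trapezoidal AUC_0→14:
  [0→0.5]: (21.61+20.54)/2 × 0.5 = 10.5375
  [0.5→2]: (20.54+17.64)/2 × 1.5 = 28.635
  [2→4]: (17.64+14.39)/2 × 2 = 32.03
  [4→5]: (14.39+13.00)/2 × 1 = 13.695
  [5→7]: (13.00+10.61)/2 × 2 = 23.61
  [7→10]: (10.61+7.82)/2 × 3 = 27.645
  [10→14]: (7.82+5.21)/2 × 4 = 26.06
  Sum = 162.2125 µg/mL·hr

AUC = 162 µg/mL·hr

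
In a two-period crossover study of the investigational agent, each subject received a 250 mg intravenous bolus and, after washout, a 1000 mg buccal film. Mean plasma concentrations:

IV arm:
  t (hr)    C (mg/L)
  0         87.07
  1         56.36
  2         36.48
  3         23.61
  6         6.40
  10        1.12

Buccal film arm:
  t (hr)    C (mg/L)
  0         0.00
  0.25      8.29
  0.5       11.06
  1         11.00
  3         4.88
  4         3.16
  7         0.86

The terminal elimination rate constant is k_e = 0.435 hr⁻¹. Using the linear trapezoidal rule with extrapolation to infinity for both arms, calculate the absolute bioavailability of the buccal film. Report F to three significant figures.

F = 0.0437

Trapezoidal AUC_0→10 (IV):
  [0→1]: (87.07+56.36)/2 × 1 = 71.715
  [1→2]: (56.36+36.48)/2 × 1 = 46.42
  [2→3]: (36.48+23.61)/2 × 1 = 30.045
  [3→6]: (23.61+6.40)/2 × 3 = 45.015
  [6→10]: (6.40+1.12)/2 × 4 = 15.04
  Sum = 208.235 mg/L·hr
IV tail: 1.12/0.435 = 2.575; AUC_iv,0→∞ = 208.235 + 2.575 = 210.81 mg/L·hr
Trapezoidal AUC_0→7 (buccal film):
  [0→0.25]: (0.00+8.29)/2 × 0.25 = 1.03625
  [0.25→0.5]: (8.29+11.06)/2 × 0.25 = 2.41875
  [0.5→1]: (11.06+11.00)/2 × 0.5 = 5.515
  [1→3]: (11.00+4.88)/2 × 2 = 15.88
  [3→4]: (4.88+3.16)/2 × 1 = 4.02
  [4→7]: (3.16+0.86)/2 × 3 = 6.03
  Sum = 34.9 mg/L·hr
buccal film tail: 0.86/0.435 = 1.977; AUC_ev,0→∞ = 34.9 + 1.977 = 36.877 mg/L·hr
F = (AUC_ev/D_ev)/(AUC_iv/D_iv) = (36.877/1000)/(210.81/250) = 0.036877/0.84324 = 0.0437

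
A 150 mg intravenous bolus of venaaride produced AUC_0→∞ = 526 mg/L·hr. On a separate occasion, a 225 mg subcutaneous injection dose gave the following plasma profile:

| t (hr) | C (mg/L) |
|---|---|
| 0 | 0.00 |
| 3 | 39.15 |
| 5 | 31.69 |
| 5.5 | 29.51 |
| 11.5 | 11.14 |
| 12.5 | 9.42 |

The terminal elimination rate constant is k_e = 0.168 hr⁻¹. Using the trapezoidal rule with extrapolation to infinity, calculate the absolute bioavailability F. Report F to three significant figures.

F = 0.422

Trapezoidal AUC_0→12.5 (subcutaneous injection):
  [0→3]: (0.00+39.15)/2 × 3 = 58.725
  [3→5]: (39.15+31.69)/2 × 2 = 70.84
  [5→5.5]: (31.69+29.51)/2 × 0.5 = 15.3
  [5.5→11.5]: (29.51+11.14)/2 × 6 = 121.95
  [11.5→12.5]: (11.14+9.42)/2 × 1 = 10.28
  Sum = 277.095 mg/L·hr
Tail: C_last/k_e = 9.42/0.168 = 56.071
AUC_0→∞ (subcutaneous injection) = 277.095 + 56.071 = 333.166 mg/L·hr
F = (AUC_ev/D_ev)/(AUC_iv/D_iv) = (333.166/225)/(526/150) = 1.48074/3.50667 = 0.4223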